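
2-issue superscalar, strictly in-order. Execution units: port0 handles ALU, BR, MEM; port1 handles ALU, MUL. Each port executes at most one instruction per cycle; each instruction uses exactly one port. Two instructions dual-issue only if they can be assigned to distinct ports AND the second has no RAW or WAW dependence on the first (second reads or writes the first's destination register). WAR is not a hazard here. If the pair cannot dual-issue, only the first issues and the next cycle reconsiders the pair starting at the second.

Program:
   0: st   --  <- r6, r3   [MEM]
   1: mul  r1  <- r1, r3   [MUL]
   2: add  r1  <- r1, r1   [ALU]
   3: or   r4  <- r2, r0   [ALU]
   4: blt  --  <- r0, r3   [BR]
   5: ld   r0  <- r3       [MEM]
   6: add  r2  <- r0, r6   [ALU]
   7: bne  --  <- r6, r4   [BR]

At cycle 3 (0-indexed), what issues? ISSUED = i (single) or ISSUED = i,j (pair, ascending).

ISSUED = 5

[0] i0+i1  st.MEM+mul.MUL  -- pair
[1] i2+i3  add.ALU+or.ALU  -- pair
[2] i4  blt.BR  -- no-port BR/MEM
[3] i5  ld.MEM  -- RAW r0
[4] i6+i7  add.ALU+bne.BR  -- pair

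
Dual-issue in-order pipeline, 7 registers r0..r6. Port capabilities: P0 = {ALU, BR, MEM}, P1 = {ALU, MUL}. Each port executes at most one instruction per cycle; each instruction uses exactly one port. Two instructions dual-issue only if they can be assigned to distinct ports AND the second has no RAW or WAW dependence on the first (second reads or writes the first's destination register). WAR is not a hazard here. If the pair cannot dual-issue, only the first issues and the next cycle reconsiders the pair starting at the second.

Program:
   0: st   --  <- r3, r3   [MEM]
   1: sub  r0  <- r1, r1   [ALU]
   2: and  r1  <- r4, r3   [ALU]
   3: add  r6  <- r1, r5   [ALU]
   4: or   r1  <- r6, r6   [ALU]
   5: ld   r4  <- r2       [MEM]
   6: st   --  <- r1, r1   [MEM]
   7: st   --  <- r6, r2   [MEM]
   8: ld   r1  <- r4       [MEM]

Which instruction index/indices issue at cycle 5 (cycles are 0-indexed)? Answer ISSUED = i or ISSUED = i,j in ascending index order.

0. st/sub @i0&i1  | 2-wide
1. and @i2  | RAW r1
2. add @i3  | RAW r6
3. or/ld @i4&i5  | 2-wide
4. st @i6  | no-port MEM/MEM
5. st @i7  | no-port MEM/MEM
6. ld @i8  | tail

ISSUED = 7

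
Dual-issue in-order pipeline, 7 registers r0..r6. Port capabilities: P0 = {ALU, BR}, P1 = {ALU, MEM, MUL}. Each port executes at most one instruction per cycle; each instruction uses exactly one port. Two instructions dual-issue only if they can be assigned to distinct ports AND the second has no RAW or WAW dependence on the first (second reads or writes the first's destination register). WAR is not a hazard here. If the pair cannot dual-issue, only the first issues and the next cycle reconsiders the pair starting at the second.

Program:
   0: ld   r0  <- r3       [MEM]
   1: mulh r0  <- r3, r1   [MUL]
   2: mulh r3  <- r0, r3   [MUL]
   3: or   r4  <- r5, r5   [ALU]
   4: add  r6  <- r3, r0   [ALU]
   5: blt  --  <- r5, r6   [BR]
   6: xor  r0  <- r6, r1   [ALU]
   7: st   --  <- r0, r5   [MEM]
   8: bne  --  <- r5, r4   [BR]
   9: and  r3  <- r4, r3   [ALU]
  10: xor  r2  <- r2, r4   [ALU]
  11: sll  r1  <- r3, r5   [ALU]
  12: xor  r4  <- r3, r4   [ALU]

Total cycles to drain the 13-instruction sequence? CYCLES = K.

0. ld @i0  | no-port MEM/MUL
1. mulh @i1  | no-port MUL/MUL
2. mulh;or @i2/i3  | dual
3. add @i4  | RAW r6
4. blt;xor @i5/i6  | dual
5. st;bne @i7/i8  | dual
6. and;xor @i9/i10  | dual
7. sll;xor @i11/i12  | dual

CYCLES = 8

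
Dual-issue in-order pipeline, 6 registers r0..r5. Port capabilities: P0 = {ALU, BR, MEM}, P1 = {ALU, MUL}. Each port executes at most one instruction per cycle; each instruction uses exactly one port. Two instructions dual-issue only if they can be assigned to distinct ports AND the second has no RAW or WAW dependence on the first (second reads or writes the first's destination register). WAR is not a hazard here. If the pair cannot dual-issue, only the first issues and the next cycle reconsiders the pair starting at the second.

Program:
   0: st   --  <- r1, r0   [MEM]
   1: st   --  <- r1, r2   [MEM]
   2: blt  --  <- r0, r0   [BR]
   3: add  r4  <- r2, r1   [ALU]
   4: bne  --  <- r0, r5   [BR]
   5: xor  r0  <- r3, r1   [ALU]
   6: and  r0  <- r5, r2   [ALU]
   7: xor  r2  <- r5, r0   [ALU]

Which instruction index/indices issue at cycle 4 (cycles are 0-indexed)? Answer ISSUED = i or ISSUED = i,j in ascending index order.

ISSUED = 6

t=0 i0:st ; no-port MEM/MEM
t=1 i1:st ; no-port MEM/BR
t=2 i2,i3:blt+add ; 2-wide
t=3 i4,i5:bne+xor ; 2-wide
t=4 i6:and ; RAW r0
t=5 i7:xor ; tail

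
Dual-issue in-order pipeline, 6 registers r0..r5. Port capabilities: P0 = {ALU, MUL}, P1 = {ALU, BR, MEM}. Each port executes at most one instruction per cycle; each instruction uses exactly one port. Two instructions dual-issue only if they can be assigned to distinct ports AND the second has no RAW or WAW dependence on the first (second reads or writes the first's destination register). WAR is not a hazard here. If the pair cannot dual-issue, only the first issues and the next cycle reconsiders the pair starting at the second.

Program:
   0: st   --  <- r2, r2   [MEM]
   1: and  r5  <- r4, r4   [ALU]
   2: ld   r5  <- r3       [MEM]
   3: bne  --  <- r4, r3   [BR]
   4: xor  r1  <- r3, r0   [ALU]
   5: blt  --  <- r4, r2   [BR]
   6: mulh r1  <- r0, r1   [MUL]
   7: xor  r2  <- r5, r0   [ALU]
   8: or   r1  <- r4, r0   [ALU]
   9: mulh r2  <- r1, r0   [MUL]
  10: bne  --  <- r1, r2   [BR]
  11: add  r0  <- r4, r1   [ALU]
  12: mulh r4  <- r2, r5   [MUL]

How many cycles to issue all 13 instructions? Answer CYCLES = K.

t=0 i0,i1:st/and ; 2-wide
t=1 i2:ld ; no-port MEM/BR
t=2 i3,i4:bne/xor ; 2-wide
t=3 i5,i6:blt/mulh ; 2-wide
t=4 i7,i8:xor/or ; 2-wide
t=5 i9:mulh ; RAW r2
t=6 i10,i11:bne/add ; 2-wide
t=7 i12:mulh ; tail

CYCLES = 8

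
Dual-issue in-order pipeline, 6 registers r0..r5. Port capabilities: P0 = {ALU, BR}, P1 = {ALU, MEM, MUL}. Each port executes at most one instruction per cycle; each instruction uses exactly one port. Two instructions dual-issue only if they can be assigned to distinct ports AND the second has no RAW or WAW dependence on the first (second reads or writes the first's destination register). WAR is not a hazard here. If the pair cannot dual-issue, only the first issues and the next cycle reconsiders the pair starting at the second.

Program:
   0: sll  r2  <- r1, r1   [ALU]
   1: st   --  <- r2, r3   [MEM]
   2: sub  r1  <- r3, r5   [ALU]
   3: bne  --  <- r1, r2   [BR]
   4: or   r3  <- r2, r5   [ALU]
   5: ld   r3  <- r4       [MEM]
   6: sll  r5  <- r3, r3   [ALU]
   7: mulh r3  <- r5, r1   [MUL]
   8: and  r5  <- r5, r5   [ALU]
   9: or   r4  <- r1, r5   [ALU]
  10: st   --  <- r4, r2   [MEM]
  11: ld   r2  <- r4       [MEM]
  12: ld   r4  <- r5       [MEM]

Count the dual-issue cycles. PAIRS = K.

PAIRS = 3

0. sll @i0  | RAW r2
1. st sub @i1+i2  | dual
2. bne or @i3+i4  | dual
3. ld @i5  | RAW r3
4. sll @i6  | RAW r5
5. mulh and @i7+i8  | dual
6. or @i9  | RAW r4
7. st @i10  | no-port MEM/MEM
8. ld @i11  | no-port MEM/MEM
9. ld @i12  | tail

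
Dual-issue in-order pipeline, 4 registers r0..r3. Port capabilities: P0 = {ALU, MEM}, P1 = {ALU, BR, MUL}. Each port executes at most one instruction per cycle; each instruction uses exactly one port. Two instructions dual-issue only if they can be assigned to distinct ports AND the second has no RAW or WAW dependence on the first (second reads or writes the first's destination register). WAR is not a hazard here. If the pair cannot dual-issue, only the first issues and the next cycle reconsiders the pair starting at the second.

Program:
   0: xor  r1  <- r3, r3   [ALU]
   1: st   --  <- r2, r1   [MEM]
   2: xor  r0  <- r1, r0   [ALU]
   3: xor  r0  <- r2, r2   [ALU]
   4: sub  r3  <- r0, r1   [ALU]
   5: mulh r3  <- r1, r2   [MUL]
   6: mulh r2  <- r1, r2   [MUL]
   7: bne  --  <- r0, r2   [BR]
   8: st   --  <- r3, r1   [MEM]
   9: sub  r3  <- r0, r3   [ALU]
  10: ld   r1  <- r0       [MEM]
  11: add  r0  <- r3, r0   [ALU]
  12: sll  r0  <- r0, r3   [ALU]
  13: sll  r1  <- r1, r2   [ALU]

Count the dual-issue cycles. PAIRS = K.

PAIRS = 4

  cy0 -> i0 (xor.ALU) RAW r1
  cy1 -> i1+i2 (st.MEM/xor.ALU) dual
  cy2 -> i3 (xor.ALU) RAW r0
  cy3 -> i4 (sub.ALU) WAW r3
  cy4 -> i5 (mulh.MUL) no-port MUL/MUL
  cy5 -> i6 (mulh.MUL) no-port MUL/BR
  cy6 -> i7+i8 (bne.BR/st.MEM) dual
  cy7 -> i9+i10 (sub.ALU/ld.MEM) dual
  cy8 -> i11 (add.ALU) RAW+WAW r0
  cy9 -> i12+i13 (sll.ALU/sll.ALU) dual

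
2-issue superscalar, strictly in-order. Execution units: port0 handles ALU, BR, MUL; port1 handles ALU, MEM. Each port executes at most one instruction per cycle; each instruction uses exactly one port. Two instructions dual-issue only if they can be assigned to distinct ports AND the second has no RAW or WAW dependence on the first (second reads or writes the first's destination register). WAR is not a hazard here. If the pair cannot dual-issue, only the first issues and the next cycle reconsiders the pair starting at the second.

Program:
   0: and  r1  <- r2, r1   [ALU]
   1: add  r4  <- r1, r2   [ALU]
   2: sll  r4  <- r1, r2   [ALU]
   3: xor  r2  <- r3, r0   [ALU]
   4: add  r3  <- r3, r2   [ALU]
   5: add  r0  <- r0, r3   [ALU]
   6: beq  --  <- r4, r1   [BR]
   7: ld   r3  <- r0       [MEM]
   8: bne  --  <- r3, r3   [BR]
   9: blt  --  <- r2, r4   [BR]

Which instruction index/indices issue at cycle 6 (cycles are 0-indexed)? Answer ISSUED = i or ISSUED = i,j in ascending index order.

  cy0 -> i0 (and) RAW r1
  cy1 -> i1 (add) WAW r4
  cy2 -> i2/i3 (sll xor) dual
  cy3 -> i4 (add) RAW r3
  cy4 -> i5/i6 (add beq) dual
  cy5 -> i7 (ld) RAW r3
  cy6 -> i8 (bne) no-port BR/BR
  cy7 -> i9 (blt) tail

ISSUED = 8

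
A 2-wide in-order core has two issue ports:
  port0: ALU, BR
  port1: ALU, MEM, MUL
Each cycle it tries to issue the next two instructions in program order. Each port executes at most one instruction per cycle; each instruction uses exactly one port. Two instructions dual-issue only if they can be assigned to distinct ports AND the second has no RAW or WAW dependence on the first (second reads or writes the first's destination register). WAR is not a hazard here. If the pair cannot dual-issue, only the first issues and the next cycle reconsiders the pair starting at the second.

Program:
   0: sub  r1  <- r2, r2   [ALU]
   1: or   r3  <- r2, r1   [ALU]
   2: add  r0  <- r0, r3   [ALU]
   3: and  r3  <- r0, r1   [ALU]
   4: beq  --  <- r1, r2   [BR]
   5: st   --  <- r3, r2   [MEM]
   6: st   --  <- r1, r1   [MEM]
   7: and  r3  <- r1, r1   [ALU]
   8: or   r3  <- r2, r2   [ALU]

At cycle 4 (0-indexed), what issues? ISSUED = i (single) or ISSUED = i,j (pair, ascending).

0. sub.ALU @i0  | RAW r1
1. or.ALU @i1  | RAW r3
2. add.ALU @i2  | RAW r0
3. and.ALU/beq.BR @i3,i4  | dual
4. st.MEM @i5  | no-port MEM/MEM
5. st.MEM/and.ALU @i6,i7  | dual
6. or.ALU @i8  | tail

ISSUED = 5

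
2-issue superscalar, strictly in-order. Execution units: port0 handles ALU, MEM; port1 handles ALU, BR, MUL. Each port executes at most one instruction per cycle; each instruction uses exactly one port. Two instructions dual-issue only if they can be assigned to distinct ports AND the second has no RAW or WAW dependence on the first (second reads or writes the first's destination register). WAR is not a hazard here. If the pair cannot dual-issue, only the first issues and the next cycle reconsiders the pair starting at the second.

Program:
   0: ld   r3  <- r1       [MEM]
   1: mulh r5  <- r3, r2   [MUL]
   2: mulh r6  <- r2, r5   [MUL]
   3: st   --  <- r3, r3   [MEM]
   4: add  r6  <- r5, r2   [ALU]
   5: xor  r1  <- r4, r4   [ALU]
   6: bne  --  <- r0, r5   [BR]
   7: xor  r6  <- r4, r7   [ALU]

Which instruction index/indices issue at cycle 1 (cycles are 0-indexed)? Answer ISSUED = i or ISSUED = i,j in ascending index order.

ISSUED = 1

t=0 i0:ld ; RAW r3
t=1 i1:mulh ; no-port MUL/MUL
t=2 i2+i3:mulh;st ; pair
t=3 i4+i5:add;xor ; pair
t=4 i6+i7:bne;xor ; pair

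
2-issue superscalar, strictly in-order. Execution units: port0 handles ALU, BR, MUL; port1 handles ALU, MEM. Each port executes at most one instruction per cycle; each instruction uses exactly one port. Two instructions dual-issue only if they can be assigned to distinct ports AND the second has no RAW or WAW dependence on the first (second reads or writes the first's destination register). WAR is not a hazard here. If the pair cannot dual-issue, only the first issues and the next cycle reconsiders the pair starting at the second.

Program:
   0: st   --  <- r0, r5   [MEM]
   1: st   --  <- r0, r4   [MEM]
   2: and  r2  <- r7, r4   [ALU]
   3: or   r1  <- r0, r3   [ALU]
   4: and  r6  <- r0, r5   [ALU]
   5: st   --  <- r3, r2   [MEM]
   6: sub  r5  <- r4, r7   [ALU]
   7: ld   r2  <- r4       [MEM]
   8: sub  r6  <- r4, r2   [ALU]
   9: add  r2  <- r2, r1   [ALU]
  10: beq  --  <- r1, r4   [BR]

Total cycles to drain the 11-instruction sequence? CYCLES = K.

CYCLES = 7

  cy0 -> i0 (st.MEM) no-port MEM/MEM
  cy1 -> i1,i2 (st.MEM and.ALU) dual
  cy2 -> i3,i4 (or.ALU and.ALU) dual
  cy3 -> i5,i6 (st.MEM sub.ALU) dual
  cy4 -> i7 (ld.MEM) RAW r2
  cy5 -> i8,i9 (sub.ALU add.ALU) dual
  cy6 -> i10 (beq.BR) tail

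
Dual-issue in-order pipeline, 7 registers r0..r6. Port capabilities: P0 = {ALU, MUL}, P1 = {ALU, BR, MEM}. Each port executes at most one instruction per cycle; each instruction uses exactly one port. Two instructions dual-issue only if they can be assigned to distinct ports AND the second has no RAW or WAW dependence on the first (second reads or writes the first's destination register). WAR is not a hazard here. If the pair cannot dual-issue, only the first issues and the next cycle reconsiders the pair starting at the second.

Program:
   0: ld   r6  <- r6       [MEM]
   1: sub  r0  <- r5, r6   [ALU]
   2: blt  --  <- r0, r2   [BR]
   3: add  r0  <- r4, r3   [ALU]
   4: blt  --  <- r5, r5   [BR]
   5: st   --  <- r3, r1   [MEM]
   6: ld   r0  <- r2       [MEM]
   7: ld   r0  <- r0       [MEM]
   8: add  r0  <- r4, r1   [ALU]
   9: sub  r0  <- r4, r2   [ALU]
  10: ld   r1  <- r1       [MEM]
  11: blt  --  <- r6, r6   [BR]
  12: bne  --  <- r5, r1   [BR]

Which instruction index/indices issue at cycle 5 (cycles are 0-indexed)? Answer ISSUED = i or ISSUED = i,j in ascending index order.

t=0 i0:ld ; RAW r6
t=1 i1:sub ; RAW r0
t=2 i2&i3:blt+add ; 2-wide
t=3 i4:blt ; no-port BR/MEM
t=4 i5:st ; no-port MEM/MEM
t=5 i6:ld ; no-port MEM/MEM
t=6 i7:ld ; WAW r0
t=7 i8:add ; WAW r0
t=8 i9&i10:sub+ld ; 2-wide
t=9 i11:blt ; no-port BR/BR
t=10 i12:bne ; tail

ISSUED = 6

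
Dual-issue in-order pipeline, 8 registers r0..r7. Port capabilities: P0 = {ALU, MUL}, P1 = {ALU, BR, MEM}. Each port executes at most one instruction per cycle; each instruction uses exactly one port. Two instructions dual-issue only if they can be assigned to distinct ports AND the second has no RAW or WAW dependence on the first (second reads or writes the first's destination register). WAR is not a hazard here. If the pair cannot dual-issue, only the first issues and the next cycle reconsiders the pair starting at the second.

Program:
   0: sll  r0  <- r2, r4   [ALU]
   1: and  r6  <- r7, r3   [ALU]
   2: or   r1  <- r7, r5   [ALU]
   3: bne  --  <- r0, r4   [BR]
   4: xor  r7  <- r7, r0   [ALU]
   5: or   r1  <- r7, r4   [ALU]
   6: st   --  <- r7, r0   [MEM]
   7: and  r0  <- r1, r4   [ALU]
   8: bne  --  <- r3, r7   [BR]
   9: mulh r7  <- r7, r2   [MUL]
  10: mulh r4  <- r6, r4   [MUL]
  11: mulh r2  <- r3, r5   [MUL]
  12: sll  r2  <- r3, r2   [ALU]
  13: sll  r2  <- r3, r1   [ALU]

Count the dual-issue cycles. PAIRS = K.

  cy0 -> i0+i1 (sll.ALU;and.ALU) dual
  cy1 -> i2+i3 (or.ALU;bne.BR) dual
  cy2 -> i4 (xor.ALU) RAW r7
  cy3 -> i5+i6 (or.ALU;st.MEM) dual
  cy4 -> i7+i8 (and.ALU;bne.BR) dual
  cy5 -> i9 (mulh.MUL) no-port MUL/MUL
  cy6 -> i10 (mulh.MUL) no-port MUL/MUL
  cy7 -> i11 (mulh.MUL) RAW+WAW r2
  cy8 -> i12 (sll.ALU) WAW r2
  cy9 -> i13 (sll.ALU) tail

PAIRS = 4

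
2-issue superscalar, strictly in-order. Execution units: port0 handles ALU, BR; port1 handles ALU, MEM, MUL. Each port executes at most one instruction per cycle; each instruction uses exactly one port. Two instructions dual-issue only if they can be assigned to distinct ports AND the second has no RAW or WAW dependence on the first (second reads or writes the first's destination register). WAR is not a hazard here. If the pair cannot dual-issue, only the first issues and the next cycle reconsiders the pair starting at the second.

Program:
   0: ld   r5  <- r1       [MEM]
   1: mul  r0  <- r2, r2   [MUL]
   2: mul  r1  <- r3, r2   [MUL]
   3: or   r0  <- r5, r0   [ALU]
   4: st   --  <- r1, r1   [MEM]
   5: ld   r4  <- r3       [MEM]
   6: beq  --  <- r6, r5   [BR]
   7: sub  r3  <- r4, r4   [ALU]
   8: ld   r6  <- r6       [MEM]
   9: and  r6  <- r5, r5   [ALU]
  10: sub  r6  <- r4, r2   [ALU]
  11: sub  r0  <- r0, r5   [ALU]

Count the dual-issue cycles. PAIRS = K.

0. ld @i0  | no-port MEM/MUL
1. mul @i1  | no-port MUL/MUL
2. mul;or @i2/i3  | 2-wide
3. st @i4  | no-port MEM/MEM
4. ld;beq @i5/i6  | 2-wide
5. sub;ld @i7/i8  | 2-wide
6. and @i9  | WAW r6
7. sub;sub @i10/i11  | 2-wide

PAIRS = 4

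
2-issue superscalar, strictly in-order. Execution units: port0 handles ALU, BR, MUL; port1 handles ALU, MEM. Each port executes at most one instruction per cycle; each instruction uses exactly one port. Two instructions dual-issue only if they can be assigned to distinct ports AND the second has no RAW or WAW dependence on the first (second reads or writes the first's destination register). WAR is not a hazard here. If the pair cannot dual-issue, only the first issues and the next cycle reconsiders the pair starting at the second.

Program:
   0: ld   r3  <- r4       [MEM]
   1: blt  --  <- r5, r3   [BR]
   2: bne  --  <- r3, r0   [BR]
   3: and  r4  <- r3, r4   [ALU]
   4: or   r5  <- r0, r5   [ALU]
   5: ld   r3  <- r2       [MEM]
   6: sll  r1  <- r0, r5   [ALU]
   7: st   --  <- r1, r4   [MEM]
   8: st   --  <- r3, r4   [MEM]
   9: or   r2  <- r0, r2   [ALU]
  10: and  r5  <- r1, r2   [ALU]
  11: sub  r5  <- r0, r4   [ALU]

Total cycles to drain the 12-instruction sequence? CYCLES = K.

#0 head=0: ld i0 RAW r3
#1 head=1: blt i1 no-port BR/BR
#2 head=2: bne+and i2&i3 dual
#3 head=4: or+ld i4&i5 dual
#4 head=6: sll i6 RAW r1
#5 head=7: st i7 no-port MEM/MEM
#6 head=8: st+or i8&i9 dual
#7 head=10: and i10 WAW r5
#8 head=11: sub i11 tail

CYCLES = 9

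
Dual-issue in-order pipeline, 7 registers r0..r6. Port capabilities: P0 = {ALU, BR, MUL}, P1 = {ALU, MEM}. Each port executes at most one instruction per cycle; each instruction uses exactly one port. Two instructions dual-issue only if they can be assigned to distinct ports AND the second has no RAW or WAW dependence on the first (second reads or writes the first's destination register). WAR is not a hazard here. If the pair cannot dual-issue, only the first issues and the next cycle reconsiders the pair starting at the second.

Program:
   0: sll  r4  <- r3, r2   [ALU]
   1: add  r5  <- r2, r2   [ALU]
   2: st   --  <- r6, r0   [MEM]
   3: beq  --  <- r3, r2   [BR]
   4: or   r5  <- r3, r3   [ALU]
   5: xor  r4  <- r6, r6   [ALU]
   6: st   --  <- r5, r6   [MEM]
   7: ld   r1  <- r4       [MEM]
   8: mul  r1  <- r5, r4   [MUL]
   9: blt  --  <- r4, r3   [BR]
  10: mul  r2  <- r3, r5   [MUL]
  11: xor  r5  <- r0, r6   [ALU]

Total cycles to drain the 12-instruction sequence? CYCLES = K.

CYCLES = 8

t=0 i0+i1:sll.ALU+add.ALU ; dual
t=1 i2+i3:st.MEM+beq.BR ; dual
t=2 i4+i5:or.ALU+xor.ALU ; dual
t=3 i6:st.MEM ; no-port MEM/MEM
t=4 i7:ld.MEM ; WAW r1
t=5 i8:mul.MUL ; no-port MUL/BR
t=6 i9:blt.BR ; no-port BR/MUL
t=7 i10+i11:mul.MUL+xor.ALU ; dual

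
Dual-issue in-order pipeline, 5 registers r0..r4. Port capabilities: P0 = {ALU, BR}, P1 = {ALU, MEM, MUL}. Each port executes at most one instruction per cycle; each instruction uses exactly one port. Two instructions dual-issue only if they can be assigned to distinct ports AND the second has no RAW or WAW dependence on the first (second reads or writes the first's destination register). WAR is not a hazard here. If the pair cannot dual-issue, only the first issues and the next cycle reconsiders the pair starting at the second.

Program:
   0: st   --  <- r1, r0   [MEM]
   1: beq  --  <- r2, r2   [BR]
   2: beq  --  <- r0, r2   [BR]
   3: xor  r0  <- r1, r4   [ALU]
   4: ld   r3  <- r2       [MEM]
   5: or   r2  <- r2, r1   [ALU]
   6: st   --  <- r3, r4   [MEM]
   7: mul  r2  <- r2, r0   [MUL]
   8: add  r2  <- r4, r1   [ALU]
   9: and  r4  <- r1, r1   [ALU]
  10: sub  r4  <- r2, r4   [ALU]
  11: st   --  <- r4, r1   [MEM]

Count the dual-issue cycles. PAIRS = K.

PAIRS = 4

t=0 i0+i1:st.MEM;beq.BR ; 2-wide
t=1 i2+i3:beq.BR;xor.ALU ; 2-wide
t=2 i4+i5:ld.MEM;or.ALU ; 2-wide
t=3 i6:st.MEM ; no-port MEM/MUL
t=4 i7:mul.MUL ; WAW r2
t=5 i8+i9:add.ALU;and.ALU ; 2-wide
t=6 i10:sub.ALU ; RAW r4
t=7 i11:st.MEM ; tail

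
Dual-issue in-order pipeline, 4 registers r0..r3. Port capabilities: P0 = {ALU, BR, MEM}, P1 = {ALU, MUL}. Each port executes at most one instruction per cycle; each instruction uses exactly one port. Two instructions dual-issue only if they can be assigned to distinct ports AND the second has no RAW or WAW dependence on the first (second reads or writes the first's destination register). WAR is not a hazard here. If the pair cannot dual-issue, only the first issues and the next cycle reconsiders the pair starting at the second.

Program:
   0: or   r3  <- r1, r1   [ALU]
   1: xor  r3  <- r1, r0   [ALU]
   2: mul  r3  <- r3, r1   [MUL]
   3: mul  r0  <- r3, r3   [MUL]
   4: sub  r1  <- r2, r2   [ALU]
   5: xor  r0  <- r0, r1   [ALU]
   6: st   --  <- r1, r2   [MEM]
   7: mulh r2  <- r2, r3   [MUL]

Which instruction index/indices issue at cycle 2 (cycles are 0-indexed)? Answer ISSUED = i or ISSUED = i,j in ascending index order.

  cy0 -> i0 (or) WAW r3
  cy1 -> i1 (xor) RAW+WAW r3
  cy2 -> i2 (mul) no-port MUL/MUL
  cy3 -> i3/i4 (mul sub) pair
  cy4 -> i5/i6 (xor st) pair
  cy5 -> i7 (mulh) tail

ISSUED = 2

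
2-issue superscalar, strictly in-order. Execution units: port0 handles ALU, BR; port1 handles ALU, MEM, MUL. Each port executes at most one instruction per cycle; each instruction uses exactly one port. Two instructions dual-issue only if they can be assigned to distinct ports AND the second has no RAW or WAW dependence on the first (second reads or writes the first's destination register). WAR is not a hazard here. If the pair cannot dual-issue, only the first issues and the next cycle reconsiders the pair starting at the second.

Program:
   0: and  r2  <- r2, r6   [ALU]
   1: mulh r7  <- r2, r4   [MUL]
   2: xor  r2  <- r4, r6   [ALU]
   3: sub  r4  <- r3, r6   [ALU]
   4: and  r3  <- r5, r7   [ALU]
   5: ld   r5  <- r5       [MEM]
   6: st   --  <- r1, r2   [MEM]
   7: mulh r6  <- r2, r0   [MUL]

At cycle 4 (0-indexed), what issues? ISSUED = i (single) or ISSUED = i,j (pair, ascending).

  cy0 -> i0 (and) RAW r2
  cy1 -> i1+i2 (mulh+xor) pair
  cy2 -> i3+i4 (sub+and) pair
  cy3 -> i5 (ld) no-port MEM/MEM
  cy4 -> i6 (st) no-port MEM/MUL
  cy5 -> i7 (mulh) tail

ISSUED = 6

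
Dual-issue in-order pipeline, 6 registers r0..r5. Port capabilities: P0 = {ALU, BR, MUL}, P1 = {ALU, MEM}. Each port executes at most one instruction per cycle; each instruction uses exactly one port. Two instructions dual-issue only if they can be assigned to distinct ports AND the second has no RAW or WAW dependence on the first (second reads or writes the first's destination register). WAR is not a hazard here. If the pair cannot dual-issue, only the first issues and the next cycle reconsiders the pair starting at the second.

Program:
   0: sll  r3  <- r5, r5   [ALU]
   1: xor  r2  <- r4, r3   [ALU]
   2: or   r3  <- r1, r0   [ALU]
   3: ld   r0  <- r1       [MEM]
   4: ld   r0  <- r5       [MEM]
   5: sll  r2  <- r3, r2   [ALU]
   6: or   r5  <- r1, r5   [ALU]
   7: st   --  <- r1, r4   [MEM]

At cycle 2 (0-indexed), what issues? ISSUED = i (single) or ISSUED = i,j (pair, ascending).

ISSUED = 3

[0] i0  sll  -- RAW r3
[1] i1+i2  xor or  -- 2-wide
[2] i3  ld  -- no-port MEM/MEM
[3] i4+i5  ld sll  -- 2-wide
[4] i6+i7  or st  -- 2-wide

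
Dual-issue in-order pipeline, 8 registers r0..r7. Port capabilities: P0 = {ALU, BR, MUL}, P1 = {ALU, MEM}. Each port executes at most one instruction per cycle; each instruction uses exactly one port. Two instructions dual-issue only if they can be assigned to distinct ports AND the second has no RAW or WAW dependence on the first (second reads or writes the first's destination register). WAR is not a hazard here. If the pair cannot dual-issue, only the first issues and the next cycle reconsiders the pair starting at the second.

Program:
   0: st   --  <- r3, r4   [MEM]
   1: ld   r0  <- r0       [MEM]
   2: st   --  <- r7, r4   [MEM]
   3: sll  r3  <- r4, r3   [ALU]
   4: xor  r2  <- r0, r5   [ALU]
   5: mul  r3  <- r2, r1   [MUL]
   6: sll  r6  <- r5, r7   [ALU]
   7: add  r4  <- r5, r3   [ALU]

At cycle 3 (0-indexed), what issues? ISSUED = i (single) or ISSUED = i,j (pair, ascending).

  cy0 -> i0 (st.MEM) no-port MEM/MEM
  cy1 -> i1 (ld.MEM) no-port MEM/MEM
  cy2 -> i2+i3 (st.MEM+sll.ALU) pair
  cy3 -> i4 (xor.ALU) RAW r2
  cy4 -> i5+i6 (mul.MUL+sll.ALU) pair
  cy5 -> i7 (add.ALU) tail

ISSUED = 4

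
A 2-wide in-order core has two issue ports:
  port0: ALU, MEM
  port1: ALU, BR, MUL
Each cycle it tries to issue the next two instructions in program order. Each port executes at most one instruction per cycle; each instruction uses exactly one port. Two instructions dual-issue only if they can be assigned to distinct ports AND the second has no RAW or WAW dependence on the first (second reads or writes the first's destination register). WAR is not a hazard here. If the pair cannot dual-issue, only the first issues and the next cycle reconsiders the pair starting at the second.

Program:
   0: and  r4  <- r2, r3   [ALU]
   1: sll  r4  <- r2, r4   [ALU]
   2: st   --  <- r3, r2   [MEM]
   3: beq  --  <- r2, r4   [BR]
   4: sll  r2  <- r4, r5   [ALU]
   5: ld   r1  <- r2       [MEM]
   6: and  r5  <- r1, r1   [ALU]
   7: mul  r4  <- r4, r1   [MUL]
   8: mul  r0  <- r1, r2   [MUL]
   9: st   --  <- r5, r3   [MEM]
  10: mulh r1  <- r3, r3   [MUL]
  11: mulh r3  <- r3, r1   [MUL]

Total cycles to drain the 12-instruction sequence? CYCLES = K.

  cy0 -> i0 (and.ALU) RAW+WAW r4
  cy1 -> i1/i2 (sll.ALU+st.MEM) pair
  cy2 -> i3/i4 (beq.BR+sll.ALU) pair
  cy3 -> i5 (ld.MEM) RAW r1
  cy4 -> i6/i7 (and.ALU+mul.MUL) pair
  cy5 -> i8/i9 (mul.MUL+st.MEM) pair
  cy6 -> i10 (mulh.MUL) no-port MUL/MUL
  cy7 -> i11 (mulh.MUL) tail

CYCLES = 8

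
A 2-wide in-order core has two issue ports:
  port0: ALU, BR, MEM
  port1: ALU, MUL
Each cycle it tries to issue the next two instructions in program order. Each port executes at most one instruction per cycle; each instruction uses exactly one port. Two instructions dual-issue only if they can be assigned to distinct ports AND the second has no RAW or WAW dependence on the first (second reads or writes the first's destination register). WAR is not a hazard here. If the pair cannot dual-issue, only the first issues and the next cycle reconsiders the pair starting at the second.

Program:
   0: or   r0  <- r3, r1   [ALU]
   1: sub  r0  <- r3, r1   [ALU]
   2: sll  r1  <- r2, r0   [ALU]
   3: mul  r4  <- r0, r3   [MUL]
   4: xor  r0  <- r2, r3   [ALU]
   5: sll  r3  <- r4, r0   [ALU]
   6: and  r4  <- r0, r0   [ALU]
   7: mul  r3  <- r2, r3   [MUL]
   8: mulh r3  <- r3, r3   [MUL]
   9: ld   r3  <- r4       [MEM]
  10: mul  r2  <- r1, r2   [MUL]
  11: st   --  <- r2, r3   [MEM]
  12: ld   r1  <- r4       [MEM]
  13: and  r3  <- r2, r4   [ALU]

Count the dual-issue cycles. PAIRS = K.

#0 head=0: or i0 WAW r0
#1 head=1: sub i1 RAW r0
#2 head=2: sll mul i2,i3 dual
#3 head=4: xor i4 RAW r0
#4 head=5: sll and i5,i6 dual
#5 head=7: mul i7 no-port MUL/MUL
#6 head=8: mulh i8 WAW r3
#7 head=9: ld mul i9,i10 dual
#8 head=11: st i11 no-port MEM/MEM
#9 head=12: ld and i12,i13 dual

PAIRS = 4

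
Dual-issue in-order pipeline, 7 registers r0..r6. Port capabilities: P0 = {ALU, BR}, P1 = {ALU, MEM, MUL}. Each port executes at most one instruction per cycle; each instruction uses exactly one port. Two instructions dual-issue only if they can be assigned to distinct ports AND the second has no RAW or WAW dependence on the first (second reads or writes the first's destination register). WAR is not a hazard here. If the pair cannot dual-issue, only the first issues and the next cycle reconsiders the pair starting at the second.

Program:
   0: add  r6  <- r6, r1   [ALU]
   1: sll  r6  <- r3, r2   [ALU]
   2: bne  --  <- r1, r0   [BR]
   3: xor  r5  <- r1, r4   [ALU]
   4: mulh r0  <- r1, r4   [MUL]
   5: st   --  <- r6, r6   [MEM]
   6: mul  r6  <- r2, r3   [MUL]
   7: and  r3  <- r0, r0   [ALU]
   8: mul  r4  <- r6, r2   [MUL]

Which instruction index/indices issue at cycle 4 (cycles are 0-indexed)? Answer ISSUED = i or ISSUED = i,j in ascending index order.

0. add @i0  | WAW r6
1. sll;bne @i1,i2  | pair
2. xor;mulh @i3,i4  | pair
3. st @i5  | no-port MEM/MUL
4. mul;and @i6,i7  | pair
5. mul @i8  | tail

ISSUED = 6,7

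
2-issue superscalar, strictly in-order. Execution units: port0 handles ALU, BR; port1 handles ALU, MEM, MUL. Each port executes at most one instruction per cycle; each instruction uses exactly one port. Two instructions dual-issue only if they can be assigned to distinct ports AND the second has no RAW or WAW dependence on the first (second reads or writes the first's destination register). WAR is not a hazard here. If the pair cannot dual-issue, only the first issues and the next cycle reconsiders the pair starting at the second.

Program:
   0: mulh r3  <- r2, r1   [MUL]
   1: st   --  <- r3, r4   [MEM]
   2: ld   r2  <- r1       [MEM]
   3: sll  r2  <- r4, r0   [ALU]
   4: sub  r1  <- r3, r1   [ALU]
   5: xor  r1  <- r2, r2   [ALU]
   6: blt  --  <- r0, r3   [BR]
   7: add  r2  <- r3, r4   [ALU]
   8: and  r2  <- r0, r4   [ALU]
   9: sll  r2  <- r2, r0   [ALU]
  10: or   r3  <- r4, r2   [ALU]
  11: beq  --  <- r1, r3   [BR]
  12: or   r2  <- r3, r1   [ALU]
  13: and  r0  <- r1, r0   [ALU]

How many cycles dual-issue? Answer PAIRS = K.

  cy0 -> i0 (mulh.MUL) no-port MUL/MEM
  cy1 -> i1 (st.MEM) no-port MEM/MEM
  cy2 -> i2 (ld.MEM) WAW r2
  cy3 -> i3/i4 (sll.ALU/sub.ALU) 2-wide
  cy4 -> i5/i6 (xor.ALU/blt.BR) 2-wide
  cy5 -> i7 (add.ALU) WAW r2
  cy6 -> i8 (and.ALU) RAW+WAW r2
  cy7 -> i9 (sll.ALU) RAW r2
  cy8 -> i10 (or.ALU) RAW r3
  cy9 -> i11/i12 (beq.BR/or.ALU) 2-wide
  cy10 -> i13 (and.ALU) tail

PAIRS = 3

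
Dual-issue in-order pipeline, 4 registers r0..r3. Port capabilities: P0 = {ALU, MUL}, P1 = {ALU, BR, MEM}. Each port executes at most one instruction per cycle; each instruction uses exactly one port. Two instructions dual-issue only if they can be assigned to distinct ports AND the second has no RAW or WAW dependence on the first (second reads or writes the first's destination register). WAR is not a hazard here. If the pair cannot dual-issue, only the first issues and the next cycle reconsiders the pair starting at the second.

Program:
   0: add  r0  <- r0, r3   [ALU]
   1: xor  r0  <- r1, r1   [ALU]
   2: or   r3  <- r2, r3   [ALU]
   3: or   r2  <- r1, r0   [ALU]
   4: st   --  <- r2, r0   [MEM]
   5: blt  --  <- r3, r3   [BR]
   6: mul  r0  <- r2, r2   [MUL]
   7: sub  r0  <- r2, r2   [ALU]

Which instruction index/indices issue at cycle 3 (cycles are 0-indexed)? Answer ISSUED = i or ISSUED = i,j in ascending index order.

c0: i0 add  WAW r0
c1: i1+i2 xor/or  dual
c2: i3 or  RAW r2
c3: i4 st  no-port MEM/BR
c4: i5+i6 blt/mul  dual
c5: i7 sub  tail

ISSUED = 4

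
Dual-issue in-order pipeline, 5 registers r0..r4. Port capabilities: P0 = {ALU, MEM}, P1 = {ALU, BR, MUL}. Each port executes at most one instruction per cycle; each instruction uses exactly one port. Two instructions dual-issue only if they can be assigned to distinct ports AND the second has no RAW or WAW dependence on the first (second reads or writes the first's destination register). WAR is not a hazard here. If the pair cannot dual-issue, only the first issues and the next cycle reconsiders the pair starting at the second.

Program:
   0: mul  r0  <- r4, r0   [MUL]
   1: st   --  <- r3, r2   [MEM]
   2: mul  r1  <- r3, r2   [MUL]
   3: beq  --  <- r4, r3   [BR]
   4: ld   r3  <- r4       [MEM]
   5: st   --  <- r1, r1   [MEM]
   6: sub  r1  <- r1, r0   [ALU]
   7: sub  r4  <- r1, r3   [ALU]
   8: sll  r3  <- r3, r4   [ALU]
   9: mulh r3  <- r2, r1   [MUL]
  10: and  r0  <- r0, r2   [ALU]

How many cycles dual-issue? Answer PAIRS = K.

PAIRS = 4

c0: i0/i1 mul.MUL;st.MEM  pair
c1: i2 mul.MUL  no-port MUL/BR
c2: i3/i4 beq.BR;ld.MEM  pair
c3: i5/i6 st.MEM;sub.ALU  pair
c4: i7 sub.ALU  RAW r4
c5: i8 sll.ALU  WAW r3
c6: i9/i10 mulh.MUL;and.ALU  pair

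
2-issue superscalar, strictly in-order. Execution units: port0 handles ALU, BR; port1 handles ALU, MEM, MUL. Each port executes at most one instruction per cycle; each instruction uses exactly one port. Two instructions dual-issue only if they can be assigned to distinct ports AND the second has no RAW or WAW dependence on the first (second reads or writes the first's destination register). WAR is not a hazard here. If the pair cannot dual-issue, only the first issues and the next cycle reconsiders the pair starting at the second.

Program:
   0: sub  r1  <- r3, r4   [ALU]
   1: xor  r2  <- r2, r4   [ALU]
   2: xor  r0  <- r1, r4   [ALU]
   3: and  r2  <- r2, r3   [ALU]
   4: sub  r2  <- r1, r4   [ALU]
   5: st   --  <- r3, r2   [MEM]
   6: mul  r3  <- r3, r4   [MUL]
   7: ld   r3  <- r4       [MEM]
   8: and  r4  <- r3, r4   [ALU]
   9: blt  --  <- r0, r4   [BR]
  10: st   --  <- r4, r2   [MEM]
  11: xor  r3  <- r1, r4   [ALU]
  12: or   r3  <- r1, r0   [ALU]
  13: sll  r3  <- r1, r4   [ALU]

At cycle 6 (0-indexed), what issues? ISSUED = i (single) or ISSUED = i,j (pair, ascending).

ISSUED = 8

0. sub+xor @i0/i1  | 2-wide
1. xor+and @i2/i3  | 2-wide
2. sub @i4  | RAW r2
3. st @i5  | no-port MEM/MUL
4. mul @i6  | no-port MUL/MEM
5. ld @i7  | RAW r3
6. and @i8  | RAW r4
7. blt+st @i9/i10  | 2-wide
8. xor @i11  | WAW r3
9. or @i12  | WAW r3
10. sll @i13  | tail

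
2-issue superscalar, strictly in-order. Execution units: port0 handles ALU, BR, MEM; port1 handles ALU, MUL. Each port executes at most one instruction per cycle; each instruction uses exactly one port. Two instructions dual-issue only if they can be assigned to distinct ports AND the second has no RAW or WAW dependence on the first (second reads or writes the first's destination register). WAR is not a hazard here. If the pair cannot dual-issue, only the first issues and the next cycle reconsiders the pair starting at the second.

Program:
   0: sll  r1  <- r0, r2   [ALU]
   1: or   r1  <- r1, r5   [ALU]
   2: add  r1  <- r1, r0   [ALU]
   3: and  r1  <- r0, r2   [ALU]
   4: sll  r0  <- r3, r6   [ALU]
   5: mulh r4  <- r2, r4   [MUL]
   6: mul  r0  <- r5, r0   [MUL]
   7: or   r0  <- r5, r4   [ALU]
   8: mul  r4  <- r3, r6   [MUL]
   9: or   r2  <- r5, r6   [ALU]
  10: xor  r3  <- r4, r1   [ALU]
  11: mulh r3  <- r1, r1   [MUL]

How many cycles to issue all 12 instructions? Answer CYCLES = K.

#0 head=0: sll.ALU i0 RAW+WAW r1
#1 head=1: or.ALU i1 RAW+WAW r1
#2 head=2: add.ALU i2 WAW r1
#3 head=3: and.ALU sll.ALU i3,i4 dual
#4 head=5: mulh.MUL i5 no-port MUL/MUL
#5 head=6: mul.MUL i6 WAW r0
#6 head=7: or.ALU mul.MUL i7,i8 dual
#7 head=9: or.ALU xor.ALU i9,i10 dual
#8 head=11: mulh.MUL i11 tail

CYCLES = 9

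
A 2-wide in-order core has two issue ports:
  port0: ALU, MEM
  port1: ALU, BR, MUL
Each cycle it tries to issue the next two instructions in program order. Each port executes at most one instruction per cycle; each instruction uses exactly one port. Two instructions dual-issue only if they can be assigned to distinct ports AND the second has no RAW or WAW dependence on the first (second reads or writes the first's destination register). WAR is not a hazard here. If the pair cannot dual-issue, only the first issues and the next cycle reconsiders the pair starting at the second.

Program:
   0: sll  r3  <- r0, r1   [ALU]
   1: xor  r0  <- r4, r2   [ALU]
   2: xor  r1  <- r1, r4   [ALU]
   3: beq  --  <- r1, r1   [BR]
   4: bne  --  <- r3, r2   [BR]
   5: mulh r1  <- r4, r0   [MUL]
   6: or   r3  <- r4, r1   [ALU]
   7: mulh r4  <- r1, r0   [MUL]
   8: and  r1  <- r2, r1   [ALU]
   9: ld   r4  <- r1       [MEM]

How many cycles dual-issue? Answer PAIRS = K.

#0 head=0: sll/xor i0/i1 pair
#1 head=2: xor i2 RAW r1
#2 head=3: beq i3 no-port BR/BR
#3 head=4: bne i4 no-port BR/MUL
#4 head=5: mulh i5 RAW r1
#5 head=6: or/mulh i6/i7 pair
#6 head=8: and i8 RAW r1
#7 head=9: ld i9 tail

PAIRS = 2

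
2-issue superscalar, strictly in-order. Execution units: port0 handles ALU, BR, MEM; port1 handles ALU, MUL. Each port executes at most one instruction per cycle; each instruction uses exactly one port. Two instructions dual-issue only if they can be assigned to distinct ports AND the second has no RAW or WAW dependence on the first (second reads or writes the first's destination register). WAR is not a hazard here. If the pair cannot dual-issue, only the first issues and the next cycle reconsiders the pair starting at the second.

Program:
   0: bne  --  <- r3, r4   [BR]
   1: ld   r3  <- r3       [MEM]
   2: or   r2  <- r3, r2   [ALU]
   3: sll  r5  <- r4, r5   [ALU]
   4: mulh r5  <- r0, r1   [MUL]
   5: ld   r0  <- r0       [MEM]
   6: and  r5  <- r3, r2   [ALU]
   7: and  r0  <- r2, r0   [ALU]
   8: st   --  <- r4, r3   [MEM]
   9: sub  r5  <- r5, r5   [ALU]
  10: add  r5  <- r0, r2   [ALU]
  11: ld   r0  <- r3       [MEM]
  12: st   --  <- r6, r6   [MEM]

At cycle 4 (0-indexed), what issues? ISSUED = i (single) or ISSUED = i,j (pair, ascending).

ISSUED = 6,7

t=0 i0:bne ; no-port BR/MEM
t=1 i1:ld ; RAW r3
t=2 i2,i3:or sll ; dual
t=3 i4,i5:mulh ld ; dual
t=4 i6,i7:and and ; dual
t=5 i8,i9:st sub ; dual
t=6 i10,i11:add ld ; dual
t=7 i12:st ; tail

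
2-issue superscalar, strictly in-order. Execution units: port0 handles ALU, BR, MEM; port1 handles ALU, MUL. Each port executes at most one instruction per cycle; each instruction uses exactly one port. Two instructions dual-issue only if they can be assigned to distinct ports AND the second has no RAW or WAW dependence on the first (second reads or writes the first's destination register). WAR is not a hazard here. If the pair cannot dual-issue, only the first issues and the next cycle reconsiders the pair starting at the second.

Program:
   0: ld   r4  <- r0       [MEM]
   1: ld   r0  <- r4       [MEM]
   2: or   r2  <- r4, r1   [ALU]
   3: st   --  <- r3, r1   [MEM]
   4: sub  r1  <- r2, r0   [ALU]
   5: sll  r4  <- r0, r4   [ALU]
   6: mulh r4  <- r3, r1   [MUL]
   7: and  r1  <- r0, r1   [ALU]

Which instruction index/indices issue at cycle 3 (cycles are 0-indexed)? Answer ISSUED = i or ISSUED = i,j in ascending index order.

#0 head=0: ld.MEM i0 no-port MEM/MEM
#1 head=1: ld.MEM/or.ALU i1/i2 pair
#2 head=3: st.MEM/sub.ALU i3/i4 pair
#3 head=5: sll.ALU i5 WAW r4
#4 head=6: mulh.MUL/and.ALU i6/i7 pair

ISSUED = 5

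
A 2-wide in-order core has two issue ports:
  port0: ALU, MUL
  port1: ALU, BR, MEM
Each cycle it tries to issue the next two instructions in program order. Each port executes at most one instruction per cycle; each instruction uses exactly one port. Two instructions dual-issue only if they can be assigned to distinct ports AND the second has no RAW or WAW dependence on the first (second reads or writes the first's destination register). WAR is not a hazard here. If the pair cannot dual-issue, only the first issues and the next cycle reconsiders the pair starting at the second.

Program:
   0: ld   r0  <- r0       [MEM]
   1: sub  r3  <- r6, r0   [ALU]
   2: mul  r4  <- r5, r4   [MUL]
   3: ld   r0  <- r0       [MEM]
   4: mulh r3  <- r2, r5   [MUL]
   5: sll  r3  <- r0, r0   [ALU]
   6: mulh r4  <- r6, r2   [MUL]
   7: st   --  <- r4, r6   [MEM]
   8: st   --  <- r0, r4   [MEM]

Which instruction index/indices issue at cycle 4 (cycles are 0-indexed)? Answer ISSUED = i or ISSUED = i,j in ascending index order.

ISSUED = 7

t=0 i0:ld ; RAW r0
t=1 i1,i2:sub mul ; pair
t=2 i3,i4:ld mulh ; pair
t=3 i5,i6:sll mulh ; pair
t=4 i7:st ; no-port MEM/MEM
t=5 i8:st ; tail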